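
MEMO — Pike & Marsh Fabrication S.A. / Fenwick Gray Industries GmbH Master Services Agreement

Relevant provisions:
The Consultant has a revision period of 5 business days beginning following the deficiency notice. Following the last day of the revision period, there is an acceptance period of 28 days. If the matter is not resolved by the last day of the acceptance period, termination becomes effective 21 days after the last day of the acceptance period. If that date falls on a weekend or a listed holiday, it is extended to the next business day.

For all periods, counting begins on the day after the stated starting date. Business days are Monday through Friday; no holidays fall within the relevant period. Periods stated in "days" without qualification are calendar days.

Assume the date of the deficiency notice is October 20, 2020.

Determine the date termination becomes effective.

The last day of the revision period: counting 5 business days from Tuesday, October 20, 2020 (Oct 21, Oct 22, Oct 23, Oct 26, Oct 27, skipping weekends) reaches Tuesday, October 27, 2020.
The last day of the acceptance period: October 27, 2020 + 28 days = November 24, 2020.
The date termination becomes effective: 21 calendar days after November 24, 2020 is December 15, 2020. December 15, 2020 is a Tuesday, so no roll-forward applies.

December 15, 2020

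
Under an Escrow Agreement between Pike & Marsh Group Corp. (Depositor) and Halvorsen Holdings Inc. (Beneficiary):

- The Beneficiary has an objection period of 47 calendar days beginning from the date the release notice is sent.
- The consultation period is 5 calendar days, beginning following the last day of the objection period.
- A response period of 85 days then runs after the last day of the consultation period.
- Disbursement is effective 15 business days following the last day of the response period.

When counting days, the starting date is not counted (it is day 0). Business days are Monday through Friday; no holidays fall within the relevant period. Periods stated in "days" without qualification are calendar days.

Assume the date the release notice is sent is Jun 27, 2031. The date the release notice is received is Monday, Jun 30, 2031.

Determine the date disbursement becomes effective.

Dec 2, 2031

The last day of the objection period: 47 calendar days after Jun 27, 2031 is Aug 13, 2031.
The last day of the consultation period: 5 calendar days after Aug 13, 2031 is Aug 18, 2031.
The last day of the response period: 85 calendar days after Aug 18, 2031 is Nov 11, 2031.
From Tuesday, Nov 11, 2031, 15 business days (Nov 12, Nov 13, Nov 14, Nov 17, …, Nov 28, Dec 1, Dec 2, skipping weekends) brings us to Tuesday, Dec 2, 2031, which is the date disbursement becomes effective.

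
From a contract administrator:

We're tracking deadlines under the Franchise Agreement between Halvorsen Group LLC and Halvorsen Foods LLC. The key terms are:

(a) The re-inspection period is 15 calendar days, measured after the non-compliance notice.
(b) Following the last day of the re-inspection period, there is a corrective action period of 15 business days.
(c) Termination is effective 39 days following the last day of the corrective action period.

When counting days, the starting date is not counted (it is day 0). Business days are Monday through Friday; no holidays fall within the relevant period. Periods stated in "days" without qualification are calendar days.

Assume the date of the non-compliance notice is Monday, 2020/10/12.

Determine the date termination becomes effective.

The last day of the re-inspection period: 15 calendar days after 2020/10/12 is 2020/10/27.
The last day of the corrective action period: counting 15 business days from Tuesday, 2020/10/27 (Oct 28, Oct 29, Oct 30, Nov 2, …, Nov 13, Nov 16, Nov 17, skipping weekends) reaches Tuesday, 2020/11/17.
The date termination becomes effective: 2020/11/17 + 39 days = 2020/12/26.

2020/12/26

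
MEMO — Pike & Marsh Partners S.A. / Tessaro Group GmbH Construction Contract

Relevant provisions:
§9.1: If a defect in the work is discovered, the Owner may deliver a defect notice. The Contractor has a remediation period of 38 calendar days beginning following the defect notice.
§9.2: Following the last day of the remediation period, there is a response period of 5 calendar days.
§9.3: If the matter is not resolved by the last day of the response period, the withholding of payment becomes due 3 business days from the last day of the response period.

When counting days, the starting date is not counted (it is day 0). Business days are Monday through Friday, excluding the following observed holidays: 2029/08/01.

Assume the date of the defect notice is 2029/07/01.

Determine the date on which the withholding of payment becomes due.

The last day of the remediation period: 2029/07/01 + 38 days = 2029/08/08.
The last day of the response period: 5 calendar days after 2029/08/08 is 2029/08/13.
The date on which the withholding of payment becomes due: 3 business days after Monday, 2029/08/13, skipping weekends — Aug 14, Aug 15, Aug 16 — lands on Thursday, 2029/08/16.

2029/08/16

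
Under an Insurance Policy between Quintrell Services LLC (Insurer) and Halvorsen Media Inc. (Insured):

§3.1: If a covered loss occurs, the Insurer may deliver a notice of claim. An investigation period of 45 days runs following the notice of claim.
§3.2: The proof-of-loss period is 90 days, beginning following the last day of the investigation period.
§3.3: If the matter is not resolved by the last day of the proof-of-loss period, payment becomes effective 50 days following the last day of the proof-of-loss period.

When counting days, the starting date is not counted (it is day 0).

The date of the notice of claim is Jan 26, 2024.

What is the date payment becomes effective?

The last day of the investigation period: Jan 26, 2024 + 45 days = Mar 11, 2024.
The last day of the proof-of-loss period: Mar 11, 2024 + 90 days = Jun 9, 2024.
The date payment becomes effective: 50 calendar days after Jun 9, 2024 is Jul 29, 2024.

Jul 29, 2024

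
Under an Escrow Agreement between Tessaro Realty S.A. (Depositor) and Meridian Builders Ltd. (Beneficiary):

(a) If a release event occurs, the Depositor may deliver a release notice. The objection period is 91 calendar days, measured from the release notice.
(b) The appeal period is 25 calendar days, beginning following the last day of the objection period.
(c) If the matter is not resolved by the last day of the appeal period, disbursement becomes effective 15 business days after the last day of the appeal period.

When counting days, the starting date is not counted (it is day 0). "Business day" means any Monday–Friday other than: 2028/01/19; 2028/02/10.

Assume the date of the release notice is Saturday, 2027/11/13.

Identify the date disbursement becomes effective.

The last day of the objection period: 91 calendar days after 2027/11/13 is 2028/02/12.
The last day of the appeal period: 25 calendar days after 2028/02/12 is 2028/03/08.
The date disbursement becomes effective: 15 business days after Wednesday, 2028/03/08, skipping weekends — Mar 9, Mar 10, Mar 13, Mar 14, …, Mar 27, Mar 28, Mar 29 — lands on Wednesday, 2028/03/29.

2028/03/29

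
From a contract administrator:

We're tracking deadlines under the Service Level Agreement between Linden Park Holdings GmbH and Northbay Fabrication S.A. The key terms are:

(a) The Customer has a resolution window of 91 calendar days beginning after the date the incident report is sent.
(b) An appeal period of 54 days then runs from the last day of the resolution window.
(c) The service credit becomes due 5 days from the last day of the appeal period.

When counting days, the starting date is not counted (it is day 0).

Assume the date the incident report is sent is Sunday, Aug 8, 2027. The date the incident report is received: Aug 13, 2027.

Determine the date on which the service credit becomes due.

Jan 5, 2028

Adding 91 calendar days to Aug 8, 2027 gives Nov 7, 2027, which is the last day of the resolution window.
Adding 54 calendar days to Nov 7, 2027 gives Dec 31, 2027, which is the last day of the appeal period.
Adding 5 calendar days to Dec 31, 2027 gives Jan 5, 2028, which is the date on which the service credit becomes due.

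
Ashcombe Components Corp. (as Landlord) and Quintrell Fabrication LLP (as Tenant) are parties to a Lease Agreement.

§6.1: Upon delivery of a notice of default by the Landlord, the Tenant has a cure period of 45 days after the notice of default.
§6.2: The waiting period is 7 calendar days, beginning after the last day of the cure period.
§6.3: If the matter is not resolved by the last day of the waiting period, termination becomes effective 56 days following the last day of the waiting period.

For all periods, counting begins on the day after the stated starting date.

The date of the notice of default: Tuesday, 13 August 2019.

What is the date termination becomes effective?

Adding 45 calendar days to 13 August 2019 gives 27 September 2019, which is the last day of the cure period.
The last day of the waiting period: 27 September 2019 + 7 days = 4 October 2019.
The date termination becomes effective: 56 calendar days after 4 October 2019 is 29 November 2019.

29 November 2019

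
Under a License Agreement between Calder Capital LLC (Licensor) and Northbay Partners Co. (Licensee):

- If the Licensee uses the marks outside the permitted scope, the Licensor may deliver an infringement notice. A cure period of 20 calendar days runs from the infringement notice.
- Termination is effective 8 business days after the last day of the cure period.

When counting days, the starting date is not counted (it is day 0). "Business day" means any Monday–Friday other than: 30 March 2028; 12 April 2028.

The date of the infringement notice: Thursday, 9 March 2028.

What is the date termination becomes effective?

11 April 2028

The last day of the cure period: 20 calendar days after 9 March 2028 is 29 March 2028.
The date termination becomes effective: 8 business days after Wednesday, 29 March 2028, skipping weekends and the listed holiday on Mar 30 — Mar 31, Apr 3, Apr 4, Apr 5, Apr 6, Apr 7, Apr 10, Apr 11 — lands on Tuesday, 11 April 2028.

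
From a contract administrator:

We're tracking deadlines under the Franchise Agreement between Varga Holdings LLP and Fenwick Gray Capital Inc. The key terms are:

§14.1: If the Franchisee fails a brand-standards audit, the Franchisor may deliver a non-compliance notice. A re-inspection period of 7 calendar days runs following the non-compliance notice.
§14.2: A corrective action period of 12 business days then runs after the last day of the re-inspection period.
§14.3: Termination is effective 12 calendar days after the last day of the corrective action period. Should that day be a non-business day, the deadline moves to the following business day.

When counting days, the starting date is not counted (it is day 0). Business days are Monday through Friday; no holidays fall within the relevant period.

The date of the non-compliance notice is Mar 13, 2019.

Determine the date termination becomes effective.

Apr 17, 2019

The last day of the re-inspection period: Mar 13, 2019 + 7 days = Mar 20, 2019.
The last day of the corrective action period: 12 business days after Wednesday, Mar 20, 2019, skipping weekends — Mar 21, Mar 22, Mar 25, Mar 26, …, Apr 3, Apr 4, Apr 5 — lands on Friday, Apr 5, 2019.
Adding 12 calendar days to Apr 5, 2019 gives Apr 17, 2019, which is the date termination becomes effective. Apr 17, 2019 is a Wednesday, so no roll-forward applies.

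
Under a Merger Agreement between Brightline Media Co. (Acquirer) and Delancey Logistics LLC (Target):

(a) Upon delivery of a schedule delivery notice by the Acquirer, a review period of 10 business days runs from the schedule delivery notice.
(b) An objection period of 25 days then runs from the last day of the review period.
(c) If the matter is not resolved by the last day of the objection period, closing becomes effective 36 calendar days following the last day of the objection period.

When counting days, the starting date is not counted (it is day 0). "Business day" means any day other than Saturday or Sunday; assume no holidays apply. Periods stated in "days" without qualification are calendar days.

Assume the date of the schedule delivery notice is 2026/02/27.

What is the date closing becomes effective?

2026/05/13

The last day of the review period: 10 business days after Friday, 2026/02/27, skipping weekends — Mar 2, Mar 3, Mar 4, Mar 5, Mar 6, Mar 9, Mar 10, Mar 11, Mar 12, Mar 13 — lands on Friday, 2026/03/13.
The last day of the objection period: 2026/03/13 + 25 days = 2026/04/07.
The date closing becomes effective: 36 calendar days after 2026/04/07 is 2026/05/13.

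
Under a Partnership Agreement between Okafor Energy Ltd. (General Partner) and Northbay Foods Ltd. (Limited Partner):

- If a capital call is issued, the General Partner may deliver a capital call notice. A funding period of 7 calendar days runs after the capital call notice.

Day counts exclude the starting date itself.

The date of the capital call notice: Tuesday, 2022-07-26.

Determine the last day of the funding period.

Adding 7 calendar days to 2022-07-26 gives 2022-08-02, which is the last day of the funding period.

2022-08-02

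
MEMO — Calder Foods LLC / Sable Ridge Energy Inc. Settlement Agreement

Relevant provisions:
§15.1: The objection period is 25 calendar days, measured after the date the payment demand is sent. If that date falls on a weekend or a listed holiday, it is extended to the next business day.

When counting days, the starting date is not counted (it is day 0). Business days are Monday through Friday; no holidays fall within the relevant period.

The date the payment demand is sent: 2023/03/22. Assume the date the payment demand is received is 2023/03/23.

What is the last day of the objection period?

2023/04/17

The last day of the objection period: 25 calendar days after 2023/03/22 is 2023/04/16. That falls on a Sunday, so it rolls to the next business day, Monday, 2023/04/17.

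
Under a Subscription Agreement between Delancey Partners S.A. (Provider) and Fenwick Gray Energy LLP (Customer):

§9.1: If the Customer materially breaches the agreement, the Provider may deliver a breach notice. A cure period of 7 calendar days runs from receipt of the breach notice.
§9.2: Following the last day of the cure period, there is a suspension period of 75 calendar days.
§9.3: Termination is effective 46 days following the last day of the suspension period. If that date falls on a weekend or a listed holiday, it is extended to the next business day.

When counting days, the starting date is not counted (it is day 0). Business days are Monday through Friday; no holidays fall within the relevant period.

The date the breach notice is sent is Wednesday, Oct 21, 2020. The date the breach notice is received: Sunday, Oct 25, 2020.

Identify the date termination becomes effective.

The last day of the cure period: 7 calendar days after Oct 25, 2020 is Nov 1, 2020.
The last day of the suspension period: Nov 1, 2020 + 75 days = Jan 15, 2021.
Adding 46 calendar days to Jan 15, 2021 gives Mar 2, 2021, which is the date termination becomes effective. Mar 2, 2021 is a Tuesday, so no roll-forward applies.

Mar 2, 2021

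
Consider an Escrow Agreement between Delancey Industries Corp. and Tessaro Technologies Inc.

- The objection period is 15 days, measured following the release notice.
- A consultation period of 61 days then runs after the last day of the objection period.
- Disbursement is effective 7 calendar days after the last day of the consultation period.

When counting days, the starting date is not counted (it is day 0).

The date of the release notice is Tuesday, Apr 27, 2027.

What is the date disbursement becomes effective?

Jul 19, 2027

The last day of the objection period: Apr 27, 2027 + 15 days = May 12, 2027.
Adding 61 calendar days to May 12, 2027 gives Jul 12, 2027, which is the last day of the consultation period.
Adding 7 calendar days to Jul 12, 2027 gives Jul 19, 2027, which is the date disbursement becomes effective.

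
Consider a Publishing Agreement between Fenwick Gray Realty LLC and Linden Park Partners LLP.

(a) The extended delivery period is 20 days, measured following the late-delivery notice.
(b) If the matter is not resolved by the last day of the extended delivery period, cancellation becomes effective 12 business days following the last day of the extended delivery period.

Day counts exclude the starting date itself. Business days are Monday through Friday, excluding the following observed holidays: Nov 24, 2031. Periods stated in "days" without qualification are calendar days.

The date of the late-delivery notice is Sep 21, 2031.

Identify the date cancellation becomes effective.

Oct 28, 2031

Adding 20 calendar days to Sep 21, 2031 gives Oct 11, 2031, which is the last day of the extended delivery period.
From Saturday, Oct 11, 2031, 12 business days (Oct 13, Oct 14, Oct 15, Oct 16, …, Oct 24, Oct 27, Oct 28, skipping weekends) brings us to Tuesday, Oct 28, 2031, which is the date cancellation becomes effective.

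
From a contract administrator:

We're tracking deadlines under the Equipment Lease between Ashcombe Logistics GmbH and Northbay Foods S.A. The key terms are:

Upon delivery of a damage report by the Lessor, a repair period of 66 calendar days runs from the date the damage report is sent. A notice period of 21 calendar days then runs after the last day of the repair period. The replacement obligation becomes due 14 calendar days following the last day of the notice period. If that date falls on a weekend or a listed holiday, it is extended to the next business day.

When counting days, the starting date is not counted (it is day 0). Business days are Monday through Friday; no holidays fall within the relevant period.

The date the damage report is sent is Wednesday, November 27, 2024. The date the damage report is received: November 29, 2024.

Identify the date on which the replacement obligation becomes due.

The last day of the repair period: 66 calendar days after November 27, 2024 is February 1, 2025.
Adding 21 calendar days to February 1, 2025 gives February 22, 2025, which is the last day of the notice period.
The date on which the replacement obligation becomes due: 14 calendar days after February 22, 2025 is March 8, 2025. That falls on a Saturday, so it rolls to the next business day, Monday, March 10, 2025.

March 10, 2025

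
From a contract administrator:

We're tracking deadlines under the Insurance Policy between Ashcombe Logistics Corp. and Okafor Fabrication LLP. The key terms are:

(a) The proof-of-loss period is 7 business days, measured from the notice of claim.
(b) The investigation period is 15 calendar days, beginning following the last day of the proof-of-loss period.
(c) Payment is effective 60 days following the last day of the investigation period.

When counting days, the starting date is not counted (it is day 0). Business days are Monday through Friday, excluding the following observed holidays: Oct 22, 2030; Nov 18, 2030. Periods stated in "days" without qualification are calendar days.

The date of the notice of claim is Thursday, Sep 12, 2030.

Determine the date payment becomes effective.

Dec 7, 2030

The last day of the proof-of-loss period: 7 business days after Thursday, Sep 12, 2030, skipping weekends — Sep 13, Sep 16, Sep 17, Sep 18, Sep 19, Sep 20, Sep 23 — lands on Monday, Sep 23, 2030.
The last day of the investigation period: 15 calendar days after Sep 23, 2030 is Oct 8, 2030.
Adding 60 calendar days to Oct 8, 2030 gives Dec 7, 2030, which is the date payment becomes effective.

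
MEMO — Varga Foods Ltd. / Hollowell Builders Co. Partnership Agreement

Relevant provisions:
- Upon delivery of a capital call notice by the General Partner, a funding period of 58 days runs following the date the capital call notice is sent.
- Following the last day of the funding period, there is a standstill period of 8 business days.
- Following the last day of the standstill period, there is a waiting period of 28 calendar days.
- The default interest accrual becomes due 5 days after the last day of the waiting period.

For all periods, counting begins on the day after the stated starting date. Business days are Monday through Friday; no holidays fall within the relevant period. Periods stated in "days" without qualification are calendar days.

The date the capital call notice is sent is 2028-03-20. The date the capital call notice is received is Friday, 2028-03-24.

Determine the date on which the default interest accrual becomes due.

The last day of the funding period: 2028-03-20 + 58 days = 2028-05-17.
The last day of the standstill period: 8 business days after Wednesday, 2028-05-17, skipping weekends — May 18, May 19, May 22, May 23, May 24, May 25, May 26, May 29 — lands on Monday, 2028-05-29.
The last day of the waiting period: 28 calendar days after 2028-05-29 is 2028-06-26.
The date on which the default interest accrual becomes due: 5 calendar days after 2028-06-26 is 2028-07-01.

2028-07-01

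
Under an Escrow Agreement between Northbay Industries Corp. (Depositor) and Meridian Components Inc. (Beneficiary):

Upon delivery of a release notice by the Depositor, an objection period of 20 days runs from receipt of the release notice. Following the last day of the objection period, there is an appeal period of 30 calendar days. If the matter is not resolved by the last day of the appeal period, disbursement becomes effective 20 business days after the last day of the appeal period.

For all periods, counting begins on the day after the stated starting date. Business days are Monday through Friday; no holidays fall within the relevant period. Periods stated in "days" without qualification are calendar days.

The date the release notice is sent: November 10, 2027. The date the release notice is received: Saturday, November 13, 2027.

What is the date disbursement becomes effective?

The last day of the objection period: November 13, 2027 + 20 days = December 3, 2027.
The last day of the appeal period: 30 calendar days after December 3, 2027 is January 2, 2028.
The date disbursement becomes effective: 20 business days after Sunday, January 2, 2028, skipping weekends — Jan 3, Jan 4, Jan 5, Jan 6, …, Jan 26, Jan 27, Jan 28 — lands on Friday, January 28, 2028.

January 28, 2028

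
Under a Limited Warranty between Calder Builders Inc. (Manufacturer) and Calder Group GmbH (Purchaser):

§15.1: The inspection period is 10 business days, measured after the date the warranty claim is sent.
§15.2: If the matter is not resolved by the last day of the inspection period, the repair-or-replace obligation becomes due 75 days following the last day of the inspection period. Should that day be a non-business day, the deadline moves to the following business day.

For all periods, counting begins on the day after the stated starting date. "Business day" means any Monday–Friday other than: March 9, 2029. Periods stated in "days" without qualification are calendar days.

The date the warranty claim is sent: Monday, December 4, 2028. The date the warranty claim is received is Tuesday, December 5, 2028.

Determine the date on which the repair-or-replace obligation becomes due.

March 5, 2029

The last day of the inspection period: counting 10 business days from Monday, December 4, 2028 (Dec 5, Dec 6, Dec 7, Dec 8, Dec 11, Dec 12, Dec 13, Dec 14, Dec 15, Dec 18, skipping weekends) reaches Monday, December 18, 2028.
The date on which the repair-or-replace obligation becomes due: 75 calendar days after December 18, 2028 is March 3, 2029. That falls on a Saturday, so it rolls to the next business day, Monday, March 5, 2029.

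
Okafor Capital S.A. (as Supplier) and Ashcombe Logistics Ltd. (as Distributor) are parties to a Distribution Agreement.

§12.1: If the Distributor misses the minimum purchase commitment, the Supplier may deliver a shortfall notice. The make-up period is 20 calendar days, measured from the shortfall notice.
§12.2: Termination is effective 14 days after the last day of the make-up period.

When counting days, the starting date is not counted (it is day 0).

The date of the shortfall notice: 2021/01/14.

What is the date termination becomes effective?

2021/02/17

The last day of the make-up period: 2021/01/14 + 20 days = 2021/02/03.
Adding 14 calendar days to 2021/02/03 gives 2021/02/17, which is the date termination becomes effective.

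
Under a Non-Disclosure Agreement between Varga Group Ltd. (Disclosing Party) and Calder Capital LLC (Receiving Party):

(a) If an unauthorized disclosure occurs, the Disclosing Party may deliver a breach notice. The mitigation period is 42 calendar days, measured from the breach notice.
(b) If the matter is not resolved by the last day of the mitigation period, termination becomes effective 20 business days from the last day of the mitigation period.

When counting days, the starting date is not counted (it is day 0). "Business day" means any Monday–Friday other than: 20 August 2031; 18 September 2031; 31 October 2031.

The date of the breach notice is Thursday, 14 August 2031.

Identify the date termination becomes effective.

23 October 2031

The last day of the mitigation period: 14 August 2031 + 42 days = 25 September 2031.
The date termination becomes effective: counting 20 business days from Thursday, 25 September 2031 (Sep 26, Sep 29, Sep 30, Oct 1, …, Oct 21, Oct 22, Oct 23, skipping weekends) reaches Thursday, 23 October 2031.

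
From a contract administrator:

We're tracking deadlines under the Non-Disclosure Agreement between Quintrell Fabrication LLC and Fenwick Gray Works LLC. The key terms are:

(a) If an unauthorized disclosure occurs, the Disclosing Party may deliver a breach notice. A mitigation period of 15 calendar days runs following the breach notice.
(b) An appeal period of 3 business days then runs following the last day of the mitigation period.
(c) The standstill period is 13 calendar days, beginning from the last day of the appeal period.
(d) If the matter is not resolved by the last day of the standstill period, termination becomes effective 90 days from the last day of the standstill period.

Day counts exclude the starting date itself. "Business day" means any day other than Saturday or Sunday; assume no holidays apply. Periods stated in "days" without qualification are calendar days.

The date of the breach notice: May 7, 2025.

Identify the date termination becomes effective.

Sep 7, 2025

Adding 15 calendar days to May 7, 2025 gives May 22, 2025, which is the last day of the mitigation period.
From Thursday, May 22, 2025, 3 business days (May 23, May 26, May 27, skipping weekends) brings us to Tuesday, May 27, 2025, which is the last day of the appeal period.
Adding 13 calendar days to May 27, 2025 gives Jun 9, 2025, which is the last day of the standstill period.
Adding 90 calendar days to Jun 9, 2025 gives Sep 7, 2025, which is the date termination becomes effective.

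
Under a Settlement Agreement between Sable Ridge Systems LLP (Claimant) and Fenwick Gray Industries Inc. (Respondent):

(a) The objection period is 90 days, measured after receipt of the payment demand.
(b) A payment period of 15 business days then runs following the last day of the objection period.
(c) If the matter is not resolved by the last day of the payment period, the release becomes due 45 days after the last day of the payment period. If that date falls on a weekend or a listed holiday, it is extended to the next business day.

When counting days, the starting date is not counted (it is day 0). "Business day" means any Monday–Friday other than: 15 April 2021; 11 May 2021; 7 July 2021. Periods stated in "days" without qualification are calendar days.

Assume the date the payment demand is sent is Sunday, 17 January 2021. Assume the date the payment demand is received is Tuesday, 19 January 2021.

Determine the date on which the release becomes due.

Adding 90 calendar days to 19 January 2021 gives 19 April 2021, which is the last day of the objection period.
The last day of the payment period: 15 business days after Monday, 19 April 2021, skipping weekends — Apr 20, Apr 21, Apr 22, Apr 23, …, May 6, May 7, May 10 — lands on Monday, 10 May 2021.
The date on which the release becomes due: 45 calendar days after 10 May 2021 is 24 June 2021. 24 June 2021 is a Thursday and is not a listed holiday, so no roll-forward applies.

24 June 2021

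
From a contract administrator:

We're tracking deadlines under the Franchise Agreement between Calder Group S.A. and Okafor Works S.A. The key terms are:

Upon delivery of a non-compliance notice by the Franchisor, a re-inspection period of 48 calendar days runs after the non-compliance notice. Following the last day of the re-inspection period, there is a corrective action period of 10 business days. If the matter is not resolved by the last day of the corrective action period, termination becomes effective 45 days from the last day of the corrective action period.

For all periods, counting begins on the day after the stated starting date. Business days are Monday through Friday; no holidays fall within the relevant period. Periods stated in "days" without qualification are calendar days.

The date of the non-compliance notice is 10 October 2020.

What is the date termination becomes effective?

Adding 48 calendar days to 10 October 2020 gives 27 November 2020, which is the last day of the re-inspection period.
From Friday, 27 November 2020, 10 business days (Nov 30, Dec 1, Dec 2, Dec 3, Dec 4, Dec 7, Dec 8, Dec 9, Dec 10, Dec 11, skipping weekends) brings us to Friday, 11 December 2020, which is the last day of the corrective action period.
The date termination becomes effective: 11 December 2020 + 45 days = 25 January 2021.

25 January 2021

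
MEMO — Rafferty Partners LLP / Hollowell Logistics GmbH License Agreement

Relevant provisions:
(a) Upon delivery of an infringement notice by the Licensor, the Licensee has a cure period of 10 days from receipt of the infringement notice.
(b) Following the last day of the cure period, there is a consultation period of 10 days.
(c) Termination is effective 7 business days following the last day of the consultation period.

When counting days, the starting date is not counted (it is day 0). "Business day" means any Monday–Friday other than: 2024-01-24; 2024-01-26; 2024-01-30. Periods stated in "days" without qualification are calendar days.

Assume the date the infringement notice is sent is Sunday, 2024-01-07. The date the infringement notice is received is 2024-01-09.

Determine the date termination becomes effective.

2024-02-08

The last day of the cure period: 10 calendar days after 2024-01-09 is 2024-01-19.
Adding 10 calendar days to 2024-01-19 gives 2024-01-29, which is the last day of the consultation period.
From Monday, 2024-01-29, 7 business days (Jan 31, Feb 1, Feb 2, Feb 5, Feb 6, Feb 7, Feb 8, skipping weekends and the listed holiday on Jan 30) brings us to Thursday, 2024-02-08, which is the date termination becomes effective.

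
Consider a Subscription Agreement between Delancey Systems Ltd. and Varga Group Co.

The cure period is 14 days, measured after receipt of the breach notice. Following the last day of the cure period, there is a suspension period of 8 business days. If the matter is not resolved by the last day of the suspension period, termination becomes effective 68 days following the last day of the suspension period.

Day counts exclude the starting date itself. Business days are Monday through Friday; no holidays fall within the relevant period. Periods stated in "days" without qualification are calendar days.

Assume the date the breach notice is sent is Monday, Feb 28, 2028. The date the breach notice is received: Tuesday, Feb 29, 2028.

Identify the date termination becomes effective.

May 31, 2028

The last day of the cure period: 14 calendar days after Feb 29, 2028 is Mar 14, 2028.
From Tuesday, Mar 14, 2028, 8 business days (Mar 15, Mar 16, Mar 17, Mar 20, Mar 21, Mar 22, Mar 23, Mar 24, skipping weekends) brings us to Friday, Mar 24, 2028, which is the last day of the suspension period.
The date termination becomes effective: 68 calendar days after Mar 24, 2028 is May 31, 2028.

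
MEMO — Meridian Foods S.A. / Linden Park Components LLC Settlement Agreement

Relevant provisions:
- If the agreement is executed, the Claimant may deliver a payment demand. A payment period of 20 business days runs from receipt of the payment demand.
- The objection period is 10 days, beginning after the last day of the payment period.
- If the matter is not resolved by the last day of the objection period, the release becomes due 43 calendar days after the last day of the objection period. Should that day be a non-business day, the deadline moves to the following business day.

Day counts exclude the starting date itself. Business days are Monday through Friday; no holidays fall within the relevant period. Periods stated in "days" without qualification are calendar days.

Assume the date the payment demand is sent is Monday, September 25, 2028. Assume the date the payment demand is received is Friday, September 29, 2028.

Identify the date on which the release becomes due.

December 19, 2028

The last day of the payment period: 20 business days after Friday, September 29, 2028, skipping weekends — Oct 2, Oct 3, Oct 4, Oct 5, …, Oct 25, Oct 26, Oct 27 — lands on Friday, October 27, 2028.
The last day of the objection period: 10 calendar days after October 27, 2028 is November 6, 2028.
The date on which the release becomes due: 43 calendar days after November 6, 2028 is December 19, 2028. December 19, 2028 is a Tuesday, so no roll-forward applies.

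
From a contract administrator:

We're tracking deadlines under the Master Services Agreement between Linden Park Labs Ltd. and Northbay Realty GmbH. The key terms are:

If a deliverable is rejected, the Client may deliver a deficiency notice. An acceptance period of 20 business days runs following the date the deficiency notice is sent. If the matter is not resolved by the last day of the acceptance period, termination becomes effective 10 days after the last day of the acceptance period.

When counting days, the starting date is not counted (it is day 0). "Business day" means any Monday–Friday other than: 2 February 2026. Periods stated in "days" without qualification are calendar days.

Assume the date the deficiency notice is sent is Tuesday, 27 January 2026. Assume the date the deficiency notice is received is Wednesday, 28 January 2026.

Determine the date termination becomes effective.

The last day of the acceptance period: counting 20 business days from Tuesday, 27 January 2026 (Jan 28, Jan 29, Jan 30, Feb 3, …, Feb 23, Feb 24, Feb 25, skipping weekends and the listed holiday on Feb 2) reaches Wednesday, 25 February 2026.
The date termination becomes effective: 10 calendar days after 25 February 2026 is 7 March 2026.

7 March 2026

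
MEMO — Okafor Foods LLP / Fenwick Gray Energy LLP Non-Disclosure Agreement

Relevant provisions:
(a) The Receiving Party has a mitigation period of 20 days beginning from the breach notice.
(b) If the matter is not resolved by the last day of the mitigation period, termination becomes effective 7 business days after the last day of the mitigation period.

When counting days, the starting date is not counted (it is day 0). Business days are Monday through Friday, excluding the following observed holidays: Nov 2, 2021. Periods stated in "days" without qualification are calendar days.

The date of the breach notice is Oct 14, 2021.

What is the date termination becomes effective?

The last day of the mitigation period: 20 calendar days after Oct 14, 2021 is Nov 3, 2021.
The date termination becomes effective: counting 7 business days from Wednesday, Nov 3, 2021 (Nov 4, Nov 5, Nov 8, Nov 9, Nov 10, Nov 11, Nov 12, skipping weekends) reaches Friday, Nov 12, 2021.

Nov 12, 2021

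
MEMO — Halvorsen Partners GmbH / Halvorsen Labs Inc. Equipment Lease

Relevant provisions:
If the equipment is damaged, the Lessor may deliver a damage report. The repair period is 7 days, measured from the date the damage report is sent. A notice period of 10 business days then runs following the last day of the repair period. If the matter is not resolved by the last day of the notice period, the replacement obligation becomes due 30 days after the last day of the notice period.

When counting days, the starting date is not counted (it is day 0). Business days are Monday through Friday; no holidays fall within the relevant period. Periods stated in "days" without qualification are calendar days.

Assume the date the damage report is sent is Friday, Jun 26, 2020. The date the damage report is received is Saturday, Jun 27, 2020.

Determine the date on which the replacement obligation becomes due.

Aug 16, 2020

The last day of the repair period: 7 calendar days after Jun 26, 2020 is Jul 3, 2020.
The last day of the notice period: 10 business days after Friday, Jul 3, 2020, skipping weekends — Jul 6, Jul 7, Jul 8, Jul 9, Jul 10, Jul 13, Jul 14, Jul 15, Jul 16, Jul 17 — lands on Friday, Jul 17, 2020.
The date on which the replacement obligation becomes due: Jul 17, 2020 + 30 days = Aug 16, 2020.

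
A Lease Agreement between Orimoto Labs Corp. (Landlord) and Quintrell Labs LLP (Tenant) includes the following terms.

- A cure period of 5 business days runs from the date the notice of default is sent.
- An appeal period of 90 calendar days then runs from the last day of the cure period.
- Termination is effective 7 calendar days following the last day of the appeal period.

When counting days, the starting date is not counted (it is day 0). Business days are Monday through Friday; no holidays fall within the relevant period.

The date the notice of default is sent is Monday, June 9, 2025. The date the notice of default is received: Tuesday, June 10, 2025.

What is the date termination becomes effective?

September 21, 2025

The last day of the cure period: 5 business days after Monday, June 9, 2025, skipping weekends — Jun 10, Jun 11, Jun 12, Jun 13, Jun 16 — lands on Monday, June 16, 2025.
The last day of the appeal period: June 16, 2025 + 90 days = September 14, 2025.
Adding 7 calendar days to September 14, 2025 gives September 21, 2025, which is the date termination becomes effective.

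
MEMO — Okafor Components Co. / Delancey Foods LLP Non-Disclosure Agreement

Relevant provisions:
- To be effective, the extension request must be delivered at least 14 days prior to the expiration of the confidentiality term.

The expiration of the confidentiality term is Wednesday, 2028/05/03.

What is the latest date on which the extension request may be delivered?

Counting back 14 calendar days from 2028/05/03 gives 2028/04/19.

2028/04/19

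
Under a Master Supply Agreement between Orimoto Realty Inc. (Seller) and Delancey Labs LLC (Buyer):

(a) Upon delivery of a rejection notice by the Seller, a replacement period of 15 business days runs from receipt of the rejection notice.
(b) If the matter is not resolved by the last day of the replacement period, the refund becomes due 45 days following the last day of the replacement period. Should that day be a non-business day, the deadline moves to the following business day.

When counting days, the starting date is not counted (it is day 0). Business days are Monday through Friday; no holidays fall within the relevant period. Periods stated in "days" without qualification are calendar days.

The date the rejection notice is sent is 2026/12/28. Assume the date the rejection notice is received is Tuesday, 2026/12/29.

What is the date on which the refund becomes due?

The last day of the replacement period: counting 15 business days from Tuesday, 2026/12/29 (Dec 30, Dec 31, Jan 1, Jan 4, …, Jan 15, Jan 18, Jan 19, skipping weekends) reaches Tuesday, 2027/01/19.
Adding 45 calendar days to 2027/01/19 gives 2027/03/05, which is the date on which the refund becomes due. 2027/03/05 is a Friday, so no roll-forward applies.

2027/03/05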